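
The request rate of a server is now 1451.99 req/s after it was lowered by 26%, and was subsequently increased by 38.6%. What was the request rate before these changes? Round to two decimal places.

The overall multiplier applied was 0.74 × 1.386 = 1.02564.
So the original request rate was 1451.99 ÷ 1.02564 ≈ 1415.69 req/s.

1415.69 req/s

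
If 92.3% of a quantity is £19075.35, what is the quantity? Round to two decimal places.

£19075.35 ÷ 0.923 ≈ £20666.68.

£20666.68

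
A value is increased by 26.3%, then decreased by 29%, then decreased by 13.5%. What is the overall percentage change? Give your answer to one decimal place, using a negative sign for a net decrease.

The combined multiplier is 1.263 × 0.71 × 0.865 = 0.77567145.
That corresponds to a decrease of 22.4%.

-22.4%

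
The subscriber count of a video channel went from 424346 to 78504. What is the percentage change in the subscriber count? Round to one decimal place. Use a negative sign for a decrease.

-81.5%

Change: 78504 − 424346 = -345842.
Relative to the original: -345842 ÷ 424346 ≈ -81.5%.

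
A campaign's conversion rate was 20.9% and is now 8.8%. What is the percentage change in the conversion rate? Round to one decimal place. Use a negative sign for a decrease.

The change is 8.8 − 20.9 = -12.1 percentage points.
Relative to the original 20.9%, that is -12.1 ÷ 20.9 ≈ -57.9%.

-57.9%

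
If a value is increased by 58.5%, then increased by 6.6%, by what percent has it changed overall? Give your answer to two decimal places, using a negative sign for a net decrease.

The combined multiplier is 1.585 × 1.066 = 1.68961.
That corresponds to an increase of 68.96%.

68.96%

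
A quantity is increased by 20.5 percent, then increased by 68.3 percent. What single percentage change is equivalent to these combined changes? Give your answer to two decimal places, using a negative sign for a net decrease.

A 20.5% increase multiplies by 1.205.
Then a 68.3% increase: 1.205 × 1.683 = 2.028015.
Overall factor 2.028015, i.e. 102.80%.

102.80%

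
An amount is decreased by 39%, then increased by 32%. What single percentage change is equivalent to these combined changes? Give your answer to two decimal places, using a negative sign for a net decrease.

A 39% decrease multiplies by 0.61.
Then a 32% increase: 0.61 × 1.32 = 0.8052.
Overall factor 0.8052, i.e. -19.48%.

-19.48%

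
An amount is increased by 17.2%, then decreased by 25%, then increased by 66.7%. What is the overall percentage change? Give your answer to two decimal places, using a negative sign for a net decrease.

The combined multiplier is 1.172 × 0.75 × 1.667 = 1.465293.
That corresponds to an increase of 46.53%.

46.53%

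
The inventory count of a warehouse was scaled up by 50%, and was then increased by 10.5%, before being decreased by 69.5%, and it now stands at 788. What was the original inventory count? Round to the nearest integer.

Undoing the 69.5% decrease: 788 ÷ 0.305 ≈ 2583.606557.
Undoing the 10.5% increase: 2583.606557 ÷ 1.105 ≈ 2338.105481.
Undoing the 50% increase: 2338.105481 ÷ 1.5 ≈ 1559.

1559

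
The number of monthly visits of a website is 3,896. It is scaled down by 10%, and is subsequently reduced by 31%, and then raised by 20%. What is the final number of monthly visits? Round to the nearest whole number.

Each change multiplies by a factor: 0.9 × 0.69 × 1.2 = 0.7452.
3,896 × 0.7452 = 2903.2992 ≈ 2,903.

2,903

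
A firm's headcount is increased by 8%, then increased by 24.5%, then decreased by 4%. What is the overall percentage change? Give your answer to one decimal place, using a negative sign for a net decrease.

An 8% increase multiplies by 1.08.
Then a 24.5% increase: 1.08 × 1.245 = 1.3446.
Then a 4% decrease: 1.3446 × 0.96 = 1.290816.
Overall factor 1.290816, i.e. 29.1%.

29.1%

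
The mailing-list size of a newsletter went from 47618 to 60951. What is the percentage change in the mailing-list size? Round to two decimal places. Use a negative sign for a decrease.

28.00%

Change: 60951 − 47618 = 13333.
Relative to the original: 13333 ÷ 47618 ≈ 28.00%.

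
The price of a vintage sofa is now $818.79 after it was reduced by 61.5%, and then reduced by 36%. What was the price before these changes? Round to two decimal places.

The overall multiplier applied was 0.385 × 0.64 = 0.2464.
So the original price was $818.79 ÷ 0.2464 ≈ $3323.01.

$3323.01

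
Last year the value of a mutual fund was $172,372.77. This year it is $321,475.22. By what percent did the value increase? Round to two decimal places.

Change: $321,475.22 − $172,372.77 = $149,102.45.
Relative to the original: $149,102.45 ÷ $172,372.77 ≈ 86.50%.
So the value increased by 86.50%.

86.50%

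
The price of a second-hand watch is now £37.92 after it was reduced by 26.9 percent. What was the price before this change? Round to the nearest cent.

£51.87

The overall multiplier applied was 0.731.
So the original price was £37.92 ÷ 0.731 ≈ £51.87.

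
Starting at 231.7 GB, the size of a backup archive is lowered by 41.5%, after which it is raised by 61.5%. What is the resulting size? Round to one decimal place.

218.9 GB

Apply the 41.5% decrease: 231.7 × 0.585 = 135.5445.
Apply the 61.5% increase: 135.5445 × 1.615 = 218.9043675 ≈ 218.9.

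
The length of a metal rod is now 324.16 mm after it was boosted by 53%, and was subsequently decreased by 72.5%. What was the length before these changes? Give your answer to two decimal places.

The overall multiplier applied was 1.53 × 0.275 = 0.42075.
So the original length was 324.16 ÷ 0.42075 ≈ 770.43 mm.

770.43 mm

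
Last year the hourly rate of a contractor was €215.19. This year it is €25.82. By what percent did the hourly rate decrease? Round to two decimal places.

Change: €25.82 − €215.19 = -€189.37.
Relative to the original: -€189.37 ÷ €215.19 ≈ -88.00%.
So the hourly rate decreased by 88.00%.

88.00%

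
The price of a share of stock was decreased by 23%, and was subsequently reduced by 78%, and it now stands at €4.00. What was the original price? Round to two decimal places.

€23.61

Undoing the 78% decrease: €4.00 ÷ 0.22 ≈ €18.181818.
Undoing the 23% decrease: €18.181818 ÷ 0.77 ≈ €23.61.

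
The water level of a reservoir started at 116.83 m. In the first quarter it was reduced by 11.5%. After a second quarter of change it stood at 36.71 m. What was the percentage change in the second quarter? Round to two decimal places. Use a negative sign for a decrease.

-64.50%

After the first quarter: 116.83 × 0.885 = 103.39455.
Second-quarter multiplier: 36.71 ÷ 103.39455 ≈ 0.355048.
That is a change of -64.50%.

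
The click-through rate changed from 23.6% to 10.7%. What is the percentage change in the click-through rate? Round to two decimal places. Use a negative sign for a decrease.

The change is 10.7 − 23.6 = -12.9 percentage points.
Relative to the original 23.6%, that is -12.9 ÷ 23.6 ≈ -54.66%.

-54.66%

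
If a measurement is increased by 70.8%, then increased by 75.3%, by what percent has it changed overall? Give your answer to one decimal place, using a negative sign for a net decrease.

A 70.8% increase multiplies by 1.708.
Then a 75.3% increase: 1.708 × 1.753 = 2.994124.
Overall factor 2.994124, i.e. 199.4%.

199.4%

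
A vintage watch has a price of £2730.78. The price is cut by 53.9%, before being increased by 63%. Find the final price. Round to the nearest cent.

53.9% decrease: £2730.78 × 0.461 = £1258.88958.
After the 63% increase: £1258.88958 × 1.63 = £2051.9900154 ≈ £2051.99.

£2051.99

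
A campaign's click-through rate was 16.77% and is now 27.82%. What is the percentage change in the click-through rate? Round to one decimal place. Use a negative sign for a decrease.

The change is 27.82 − 16.77 = 11.05 percentage points.
Relative to the original 16.77%, that is 11.05 ÷ 16.77 ≈ 65.9%.

65.9%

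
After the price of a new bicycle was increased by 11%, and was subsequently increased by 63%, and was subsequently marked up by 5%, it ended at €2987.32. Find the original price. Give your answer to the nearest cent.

Undoing the 5% increase: €2987.32 ÷ 1.05 ≈ €2845.066667.
Undoing the 63% increase: €2845.066667 ÷ 1.63 ≈ €1745.439673.
Undoing the 11% increase: €1745.439673 ÷ 1.11 ≈ €1572.47.

€1572.47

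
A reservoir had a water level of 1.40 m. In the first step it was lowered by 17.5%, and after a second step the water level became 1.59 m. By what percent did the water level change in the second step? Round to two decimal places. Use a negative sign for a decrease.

37.66%

After the first step: 1.40 × 0.825 = 1.155.
Second-step multiplier: 1.59 ÷ 1.155 ≈ 1.376623.
That is a change of 37.66%.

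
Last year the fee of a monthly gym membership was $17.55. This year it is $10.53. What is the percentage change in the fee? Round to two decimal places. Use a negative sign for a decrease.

Change: $10.53 − $17.55 = -$7.02.
Relative to the original: -$7.02 ÷ $17.55 = -40.00%.

-40.00%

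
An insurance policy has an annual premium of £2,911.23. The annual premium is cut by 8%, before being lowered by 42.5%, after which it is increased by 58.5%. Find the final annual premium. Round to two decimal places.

£2,440.96

Apply the 8% decrease: £2,911.23 × 0.92 = £2678.3316.
42.5% decrease: £2678.3316 × 0.575 = £1540.04067.
After the 58.5% increase: £1540.04067 × 1.585 = £2440.96446195 ≈ £2,440.96.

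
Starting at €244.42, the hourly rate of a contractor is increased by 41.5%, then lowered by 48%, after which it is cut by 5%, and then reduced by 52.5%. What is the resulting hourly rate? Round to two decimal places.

€81.15

Each change multiplies by a factor: 1.415 × 0.52 × 0.95 × 0.475 = 0.33202975.
€244.42 × 0.33202975 = €81.154711495 ≈ €81.15.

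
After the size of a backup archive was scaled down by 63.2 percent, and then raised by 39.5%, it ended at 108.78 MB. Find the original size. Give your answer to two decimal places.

Undoing the 39.5% increase: 108.78 ÷ 1.395 ≈ 77.978495.
Undoing the 63.2% decrease: 77.978495 ÷ 0.368 ≈ 211.90 MB.

211.90 MB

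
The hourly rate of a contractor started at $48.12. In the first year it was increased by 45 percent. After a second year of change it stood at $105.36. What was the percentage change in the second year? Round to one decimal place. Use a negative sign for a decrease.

51.0%

After the first year: $48.12 × 1.45 = $69.774.
Second-year multiplier: $105.36 ÷ $69.774 ≈ 1.51002.
That is a change of 51.0%.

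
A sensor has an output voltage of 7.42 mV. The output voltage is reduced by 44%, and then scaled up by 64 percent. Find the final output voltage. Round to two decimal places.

44% decrease: 7.42 × 0.56 = 4.1552.
After the 64% increase: 4.1552 × 1.64 = 6.814528 ≈ 6.81.

6.81 mV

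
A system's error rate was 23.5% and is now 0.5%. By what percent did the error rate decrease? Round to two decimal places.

97.87%

The change is 0.5 − 23.5 = -23.0 percentage points.
Relative to the original 23.5%, that is -23.0 ÷ 23.5 ≈ -97.87%.
So the error rate fell by 97.87%.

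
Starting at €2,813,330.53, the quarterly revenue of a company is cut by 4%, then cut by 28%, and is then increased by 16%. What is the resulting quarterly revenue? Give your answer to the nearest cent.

Each change multiplies by a factor: 0.96 × 0.72 × 1.16 = 0.801792.
€2,813,330.53 × 0.801792 = €2255705.91230976 ≈ €2,255,705.91.

€2,255,705.91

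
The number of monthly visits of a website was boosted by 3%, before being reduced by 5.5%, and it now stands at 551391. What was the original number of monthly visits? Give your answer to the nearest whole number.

566488

The overall multiplier applied was 1.03 × 0.945 = 0.97335.
So the original number of monthly visits was 551391 ÷ 0.97335 ≈ 566488.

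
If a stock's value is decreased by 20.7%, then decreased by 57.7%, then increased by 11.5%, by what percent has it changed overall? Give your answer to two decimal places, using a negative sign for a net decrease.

-62.60%

The combined multiplier is 0.793 × 0.423 × 1.115 = 0.374014485.
That corresponds to a decrease of 62.60%.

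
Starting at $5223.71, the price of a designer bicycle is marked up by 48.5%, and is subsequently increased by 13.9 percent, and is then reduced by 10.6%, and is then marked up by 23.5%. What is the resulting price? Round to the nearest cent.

$9755.14

Apply the 48.5% increase: $5223.71 × 1.485 = $7757.20935.
Apply the 13.9% increase: $7757.20935 × 1.139 = $8835.46144965.
After the 10.6% decrease: $8835.46144965 × 0.894 = $7898.9025359871.
Apply the 23.5% increase: $7898.9025359871 × 1.235 = $9755.1446319440685 ≈ $9755.14.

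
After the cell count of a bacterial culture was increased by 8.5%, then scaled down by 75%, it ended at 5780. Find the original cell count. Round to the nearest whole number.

Undoing the 75% decrease: 5780 ÷ 0.25 = 23120.
Undoing the 8.5% increase: 23120 ÷ 1.085 ≈ 21309.

21309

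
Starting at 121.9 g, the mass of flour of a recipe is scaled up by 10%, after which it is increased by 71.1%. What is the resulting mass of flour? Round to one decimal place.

229.4 g

Each change multiplies by a factor: 1.1 × 1.711 = 1.8821.
121.9 × 1.8821 = 229.42799 ≈ 229.4.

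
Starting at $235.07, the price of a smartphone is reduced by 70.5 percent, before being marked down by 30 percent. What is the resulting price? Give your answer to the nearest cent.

$48.54

After the 70.5% decrease: $235.07 × 0.295 = $69.34565.
Apply the 30% decrease: $69.34565 × 0.7 = $48.541955 ≈ $48.54.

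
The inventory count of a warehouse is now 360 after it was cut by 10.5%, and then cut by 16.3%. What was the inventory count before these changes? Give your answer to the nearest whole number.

Undoing the 16.3% decrease: 360 ÷ 0.837 ≈ 430.107527.
Undoing the 10.5% decrease: 430.107527 ÷ 0.895 ≈ 481.

481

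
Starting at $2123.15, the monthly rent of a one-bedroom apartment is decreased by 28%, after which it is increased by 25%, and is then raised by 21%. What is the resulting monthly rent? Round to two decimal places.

$2312.11

Apply the 28% decrease: $2123.15 × 0.72 = $1528.668.
Apply the 25% increase: $1528.668 × 1.25 = $1910.835.
Apply the 21% increase: $1910.835 × 1.21 = $2312.11035 ≈ $2312.11.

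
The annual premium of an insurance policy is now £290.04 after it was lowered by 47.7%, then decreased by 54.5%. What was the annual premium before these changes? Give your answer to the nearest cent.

Undoing the 54.5% decrease: £290.04 ÷ 0.455 ≈ £637.450549.
Undoing the 47.7% decrease: £637.450549 ÷ 0.523 ≈ £1,218.83.

£1,218.83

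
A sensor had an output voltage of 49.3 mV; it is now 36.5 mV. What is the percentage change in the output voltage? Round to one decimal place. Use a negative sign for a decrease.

-26.0%

Change: 36.5 − 49.3 = -12.8.
Relative to the original: -12.8 ÷ 49.3 ≈ -26.0%.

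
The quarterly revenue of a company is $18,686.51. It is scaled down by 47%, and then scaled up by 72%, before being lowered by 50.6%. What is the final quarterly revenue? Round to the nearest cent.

$8,415.10

Each change multiplies by a factor: 0.53 × 1.72 × 0.494 = 0.4503304.
$18,686.51 × 0.4503304 = $8415.103522904 ≈ $8,415.10.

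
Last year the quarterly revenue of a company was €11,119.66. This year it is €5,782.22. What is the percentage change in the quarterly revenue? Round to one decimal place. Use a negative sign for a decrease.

-48.0%

Change: €5,782.22 − €11,119.66 = -€5,337.44.
Relative to the original: -€5,337.44 ÷ €11,119.66 ≈ -48.0%.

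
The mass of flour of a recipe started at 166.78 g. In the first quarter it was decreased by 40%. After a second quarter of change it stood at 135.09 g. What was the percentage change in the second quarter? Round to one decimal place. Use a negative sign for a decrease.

35.0%

After the first quarter: 166.78 × 0.6 = 100.068.
Second-quarter multiplier: 135.09 ÷ 100.068 ≈ 1.34998.
That is a change of 35.0%.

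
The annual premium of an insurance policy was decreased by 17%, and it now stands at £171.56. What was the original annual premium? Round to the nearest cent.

£206.70

The overall multiplier applied was 0.83.
So the original annual premium was £171.56 ÷ 0.83 ≈ £206.70.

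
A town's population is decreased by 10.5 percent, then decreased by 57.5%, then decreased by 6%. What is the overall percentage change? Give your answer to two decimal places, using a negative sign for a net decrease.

A 10.5% decrease multiplies by 0.895.
Then a 57.5% decrease: 0.895 × 0.425 = 0.380375.
Then a 6% decrease: 0.380375 × 0.94 = 0.3575525.
Overall factor 0.3575525, i.e. -64.24%.

-64.24%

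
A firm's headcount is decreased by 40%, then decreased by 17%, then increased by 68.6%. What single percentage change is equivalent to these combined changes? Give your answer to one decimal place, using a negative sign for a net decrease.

-16.0%

A 40% decrease multiplies by 0.6.
Then a 17% decrease: 0.6 × 0.83 = 0.498.
Then a 68.6% increase: 0.498 × 1.686 = 0.839628.
Overall factor 0.839628, i.e. -16.0%.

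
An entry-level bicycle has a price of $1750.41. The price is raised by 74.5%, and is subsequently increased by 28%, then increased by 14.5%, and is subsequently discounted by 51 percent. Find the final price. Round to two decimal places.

$2193.55

Apply the 74.5% increase: $1750.41 × 1.745 = $3054.46545.
28% increase: $3054.46545 × 1.28 = $3909.715776.
After the 14.5% increase: $3909.715776 × 1.145 = $4476.62456352.
After the 51% decrease: $4476.62456352 × 0.49 = $2193.5460361248 ≈ $2193.55.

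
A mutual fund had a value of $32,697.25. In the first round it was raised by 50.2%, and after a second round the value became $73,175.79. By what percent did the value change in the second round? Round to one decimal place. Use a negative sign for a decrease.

After the first round: $32,697.25 × 1.502 = $49111.2695.
Second-round multiplier: $73,175.79 ÷ $49111.2695 ≈ 1.49.
That is a change of 49.0%.

49.0%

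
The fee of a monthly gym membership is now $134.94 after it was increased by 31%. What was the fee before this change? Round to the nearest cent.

The overall multiplier applied was 1.31.
So the original fee was $134.94 ÷ 1.31 ≈ $103.01.

$103.01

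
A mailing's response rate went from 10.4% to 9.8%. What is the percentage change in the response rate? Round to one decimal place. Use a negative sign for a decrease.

-5.8%

The change is 9.8 − 10.4 = -0.6 percentage points.
Relative to the original 10.4%, that is -0.6 ÷ 10.4 ≈ -5.8%.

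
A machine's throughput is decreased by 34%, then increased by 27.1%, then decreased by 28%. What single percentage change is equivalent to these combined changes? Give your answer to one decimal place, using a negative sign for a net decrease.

-39.6%

The combined multiplier is 0.66 × 1.271 × 0.72 = 0.6039792.
That corresponds to a decrease of 39.6%.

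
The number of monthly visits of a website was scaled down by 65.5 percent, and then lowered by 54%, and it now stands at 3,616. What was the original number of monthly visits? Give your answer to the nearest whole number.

22,785

Undoing the 54% decrease: 3,616 ÷ 0.46 ≈ 7860.869565.
Undoing the 65.5% decrease: 7860.869565 ÷ 0.345 ≈ 22,785.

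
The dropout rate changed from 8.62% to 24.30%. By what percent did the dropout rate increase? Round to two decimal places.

181.90%

The change is 24.30 − 8.62 = 15.68 percentage points.
Relative to the original 8.62%, that is 15.68 ÷ 8.62 ≈ 181.90%.
So the dropout rate rose by 181.90%.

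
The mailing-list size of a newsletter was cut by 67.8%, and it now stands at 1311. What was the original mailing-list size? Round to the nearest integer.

4071

The overall multiplier applied was 0.322.
So the original mailing-list size was 1311 ÷ 0.322 ≈ 4071.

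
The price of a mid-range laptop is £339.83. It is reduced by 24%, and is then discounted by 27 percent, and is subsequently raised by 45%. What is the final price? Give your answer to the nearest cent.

£273.38

Apply the 24% decrease: £339.83 × 0.76 = £258.2708.
27% decrease: £258.2708 × 0.73 = £188.537684.
Apply the 45% increase: £188.537684 × 1.45 = £273.3796418 ≈ £273.38.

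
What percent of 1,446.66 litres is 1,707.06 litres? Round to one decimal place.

1,707.06 litres ÷ 1,446.66 litres ≈ 118.0%.

118.0%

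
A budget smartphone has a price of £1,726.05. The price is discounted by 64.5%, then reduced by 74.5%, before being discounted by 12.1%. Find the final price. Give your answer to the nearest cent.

Each change multiplies by a factor: 0.355 × 0.255 × 0.879 = 0.079571475.
£1,726.05 × 0.079571475 = £137.34434442375 ≈ £137.34.

£137.34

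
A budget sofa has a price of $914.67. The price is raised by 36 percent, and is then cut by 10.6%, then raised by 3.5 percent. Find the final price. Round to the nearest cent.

$1151.02

Apply the 36% increase: $914.67 × 1.36 = $1243.9512.
Apply the 10.6% decrease: $1243.9512 × 0.894 = $1112.0923728.
3.5% increase: $1112.0923728 × 1.035 = $1151.015605848 ≈ $1151.02.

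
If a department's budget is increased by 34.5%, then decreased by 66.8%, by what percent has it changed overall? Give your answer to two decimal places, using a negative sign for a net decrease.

-55.35%

A 34.5% increase multiplies by 1.345.
Then a 66.8% decrease: 1.345 × 0.332 = 0.44654.
Overall factor 0.44654, i.e. -55.35%.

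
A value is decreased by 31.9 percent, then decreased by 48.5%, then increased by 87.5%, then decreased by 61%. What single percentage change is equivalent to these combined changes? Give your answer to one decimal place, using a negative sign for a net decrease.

-74.4%

The combined multiplier is 0.681 × 0.515 × 1.875 × 0.39 = 0.25646034375.
That corresponds to a decrease of 74.4%.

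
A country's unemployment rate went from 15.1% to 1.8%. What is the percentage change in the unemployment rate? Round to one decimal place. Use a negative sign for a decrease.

The change is 1.8 − 15.1 = -13.3 percentage points.
Relative to the original 15.1%, that is -13.3 ÷ 15.1 ≈ -88.1%.

-88.1%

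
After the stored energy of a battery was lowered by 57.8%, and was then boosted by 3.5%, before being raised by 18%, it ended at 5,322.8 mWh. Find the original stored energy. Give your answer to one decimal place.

The overall multiplier applied was 0.422 × 1.035 × 1.18 = 0.5153886.
So the original stored energy was 5,322.8 ÷ 0.5153886 ≈ 10,327.7 mWh.

10,327.7 mWh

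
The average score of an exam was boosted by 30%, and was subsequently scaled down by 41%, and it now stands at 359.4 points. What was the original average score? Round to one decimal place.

The overall multiplier applied was 1.3 × 0.59 = 0.767.
So the original average score was 359.4 ÷ 0.767 ≈ 468.6 points.

468.6 points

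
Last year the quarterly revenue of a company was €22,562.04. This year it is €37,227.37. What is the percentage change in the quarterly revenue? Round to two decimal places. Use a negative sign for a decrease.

65.00%

Change: €37,227.37 − €22,562.04 = €14,665.33.
Relative to the original: €14,665.33 ÷ €22,562.04 ≈ 65.00%.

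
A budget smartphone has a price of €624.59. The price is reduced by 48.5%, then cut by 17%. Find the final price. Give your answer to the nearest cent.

€266.98

After the 48.5% decrease: €624.59 × 0.515 = €321.66385.
17% decrease: €321.66385 × 0.83 = €266.9809955 ≈ €266.98.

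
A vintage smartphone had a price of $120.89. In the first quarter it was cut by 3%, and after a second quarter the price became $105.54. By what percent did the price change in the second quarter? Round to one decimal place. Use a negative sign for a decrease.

-10.0%

After the first quarter: $120.89 × 0.97 = $117.2633.
Second-quarter multiplier: $105.54 ÷ $117.2633 ≈ 0.90003.
That is a change of -10.0%.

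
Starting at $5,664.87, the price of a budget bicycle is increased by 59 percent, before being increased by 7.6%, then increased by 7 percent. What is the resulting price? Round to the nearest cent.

59% increase: $5,664.87 × 1.59 = $9007.1433.
7.6% increase: $9007.1433 × 1.076 = $9691.6861908.
Apply the 7% increase: $9691.6861908 × 1.07 = $10370.104224156 ≈ $10,370.10.

$10,370.10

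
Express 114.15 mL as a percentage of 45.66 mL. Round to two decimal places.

114.15 mL ÷ 45.66 mL = 250.00%.

250.00%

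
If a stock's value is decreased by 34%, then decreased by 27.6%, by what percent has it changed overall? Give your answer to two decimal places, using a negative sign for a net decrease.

-52.22%

The combined multiplier is 0.66 × 0.724 = 0.47784.
That corresponds to a decrease of 52.22%.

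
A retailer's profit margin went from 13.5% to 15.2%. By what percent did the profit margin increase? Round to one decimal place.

The change is 15.2 − 13.5 = 1.7 percentage points.
Relative to the original 13.5%, that is 1.7 ÷ 13.5 ≈ 12.6%.
So the profit margin rose by 12.6%.

12.6%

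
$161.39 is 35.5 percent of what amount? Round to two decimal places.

$161.39 ÷ 0.355 ≈ $454.62.

$454.62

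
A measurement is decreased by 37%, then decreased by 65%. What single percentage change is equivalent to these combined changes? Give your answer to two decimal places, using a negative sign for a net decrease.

-77.95%

A 37% decrease multiplies by 0.63.
Then a 65% decrease: 0.63 × 0.35 = 0.2205.
Overall factor 0.2205, i.e. -77.95%.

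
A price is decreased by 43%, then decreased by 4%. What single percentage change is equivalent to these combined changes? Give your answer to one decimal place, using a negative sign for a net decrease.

-45.3%

The combined multiplier is 0.57 × 0.96 = 0.5472.
That corresponds to a decrease of 45.3%.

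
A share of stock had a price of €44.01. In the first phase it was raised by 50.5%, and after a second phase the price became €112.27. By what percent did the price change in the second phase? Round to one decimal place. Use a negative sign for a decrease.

69.5%

After the first phase: €44.01 × 1.505 = €66.23505.
Second-phase multiplier: €112.27 ÷ €66.23505 ≈ 1.69502.
That is a change of 69.5%.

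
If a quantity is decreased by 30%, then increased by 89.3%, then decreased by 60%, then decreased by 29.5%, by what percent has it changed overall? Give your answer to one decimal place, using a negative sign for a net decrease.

A 30% decrease multiplies by 0.7.
Then an 89.3% increase: 0.7 × 1.893 = 1.3251.
Then a 60% decrease: 1.3251 × 0.4 = 0.53004.
Then a 29.5% decrease: 0.53004 × 0.705 = 0.3736782.
Overall factor 0.3736782, i.e. -62.6%.

-62.6%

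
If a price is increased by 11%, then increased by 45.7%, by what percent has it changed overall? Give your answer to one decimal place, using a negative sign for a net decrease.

An 11% increase multiplies by 1.11.
Then a 45.7% increase: 1.11 × 1.457 = 1.61727.
Overall factor 1.61727, i.e. 61.7%.

61.7%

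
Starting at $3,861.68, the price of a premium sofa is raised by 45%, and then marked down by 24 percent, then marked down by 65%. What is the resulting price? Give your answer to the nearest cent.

Each change multiplies by a factor: 1.45 × 0.76 × 0.35 = 0.3857.
$3,861.68 × 0.3857 = $1489.449976 ≈ $1,489.45.

$1,489.45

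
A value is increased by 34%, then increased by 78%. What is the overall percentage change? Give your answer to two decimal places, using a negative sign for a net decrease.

A 34% increase multiplies by 1.34.
Then a 78% increase: 1.34 × 1.78 = 2.3852.
Overall factor 2.3852, i.e. 138.52%.

138.52%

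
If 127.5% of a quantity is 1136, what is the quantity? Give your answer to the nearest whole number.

891

1136 ÷ 1.275 ≈ 891.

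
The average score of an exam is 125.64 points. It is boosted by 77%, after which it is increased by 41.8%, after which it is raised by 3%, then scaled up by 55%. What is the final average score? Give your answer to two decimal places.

503.44 points

Each change multiplies by a factor: 1.77 × 1.418 × 1.03 × 1.55 = 4.00699149.
125.64 × 4.00699149 = 503.4384108036 ≈ 503.44.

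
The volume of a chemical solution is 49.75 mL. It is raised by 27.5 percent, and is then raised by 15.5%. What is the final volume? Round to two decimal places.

73.26 mL

After the 27.5% increase: 49.75 × 1.275 = 63.43125.
Apply the 15.5% increase: 63.43125 × 1.155 = 73.26309375 ≈ 73.26.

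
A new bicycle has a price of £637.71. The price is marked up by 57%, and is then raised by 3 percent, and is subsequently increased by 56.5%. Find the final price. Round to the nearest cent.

£1613.89

57% increase: £637.71 × 1.57 = £1001.2047.
Apply the 3% increase: £1001.2047 × 1.03 = £1031.240841.
56.5% increase: £1031.240841 × 1.565 = £1613.891916165 ≈ £1613.89.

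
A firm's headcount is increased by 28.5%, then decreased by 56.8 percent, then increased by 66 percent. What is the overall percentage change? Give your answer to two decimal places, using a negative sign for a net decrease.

A 28.5% increase multiplies by 1.285.
Then a 56.8% decrease: 1.285 × 0.432 = 0.55512.
Then a 66% increase: 0.55512 × 1.66 = 0.9214992.
Overall factor 0.9214992, i.e. -7.85%.

-7.85%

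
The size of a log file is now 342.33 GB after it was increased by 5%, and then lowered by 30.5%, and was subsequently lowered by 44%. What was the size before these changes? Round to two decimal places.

The overall multiplier applied was 1.05 × 0.695 × 0.56 = 0.40866.
So the original size was 342.33 ÷ 0.40866 ≈ 837.69 GB.

837.69 GB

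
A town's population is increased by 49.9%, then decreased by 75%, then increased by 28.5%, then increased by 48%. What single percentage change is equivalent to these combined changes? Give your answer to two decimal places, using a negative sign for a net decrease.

The combined multiplier is 1.499 × 0.25 × 1.285 × 1.48 = 0.71269955.
That corresponds to a decrease of 28.73%.

-28.73%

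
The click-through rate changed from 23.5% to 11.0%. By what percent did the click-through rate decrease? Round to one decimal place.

The change is 11.0 − 23.5 = -12.5 percentage points.
Relative to the original 23.5%, that is -12.5 ÷ 23.5 ≈ -53.2%.
So the click-through rate fell by 53.2%.

53.2%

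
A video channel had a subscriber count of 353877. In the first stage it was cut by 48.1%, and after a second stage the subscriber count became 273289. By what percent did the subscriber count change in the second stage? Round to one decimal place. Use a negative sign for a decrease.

After the first stage: 353877 × 0.519 = 183662.163.
Second-stage multiplier: 273289 ÷ 183662.163 ≈ 1.488.
That is a change of 48.8%.

48.8%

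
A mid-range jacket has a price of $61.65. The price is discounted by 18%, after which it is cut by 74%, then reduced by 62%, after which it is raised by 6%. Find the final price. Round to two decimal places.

$5.29

Apply the 18% decrease: $61.65 × 0.82 = $50.553.
After the 74% decrease: $50.553 × 0.26 = $13.14378.
After the 62% decrease: $13.14378 × 0.38 = $4.9946364.
6% increase: $4.9946364 × 1.06 = $5.294314584 ≈ $5.29.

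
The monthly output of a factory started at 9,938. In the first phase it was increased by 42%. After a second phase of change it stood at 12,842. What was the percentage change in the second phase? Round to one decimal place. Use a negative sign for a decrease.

-9.0%

After the first phase: 9,938 × 1.42 = 14111.96.
Second-phase multiplier: 12,842 ÷ 14111.96 ≈ 0.91001.
That is a change of -9.0%.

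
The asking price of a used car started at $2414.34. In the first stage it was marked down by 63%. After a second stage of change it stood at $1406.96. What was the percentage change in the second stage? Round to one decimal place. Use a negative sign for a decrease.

After the first stage: $2414.34 × 0.37 = $893.3058.
Second-stage multiplier: $1406.96 ÷ $893.3058 ≈ 1.575.
That is a change of 57.5%.

57.5%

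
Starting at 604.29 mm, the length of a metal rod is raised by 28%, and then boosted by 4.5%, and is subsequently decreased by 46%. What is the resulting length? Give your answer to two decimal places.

436.48 mm

After the 28% increase: 604.29 × 1.28 = 773.4912.
Apply the 4.5% increase: 773.4912 × 1.045 = 808.298304.
Apply the 46% decrease: 808.298304 × 0.54 = 436.48108416 ≈ 436.48.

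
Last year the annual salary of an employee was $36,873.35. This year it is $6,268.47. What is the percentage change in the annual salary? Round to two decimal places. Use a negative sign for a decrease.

Change: $6,268.47 − $36,873.35 = -$30,604.88.
Relative to the original: -$30,604.88 ÷ $36,873.35 ≈ -83.00%.

-83.00%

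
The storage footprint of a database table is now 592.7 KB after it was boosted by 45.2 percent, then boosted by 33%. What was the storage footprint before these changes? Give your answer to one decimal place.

Undoing the 33% increase: 592.7 ÷ 1.33 ≈ 445.639098.
Undoing the 45.2% increase: 445.639098 ÷ 1.452 ≈ 306.9 KB.

306.9 KB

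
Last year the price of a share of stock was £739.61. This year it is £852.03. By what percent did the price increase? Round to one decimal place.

15.2%

Change: £852.03 − £739.61 = £112.42.
Relative to the original: £112.42 ÷ £739.61 ≈ 15.2%.
So the price increased by 15.2%.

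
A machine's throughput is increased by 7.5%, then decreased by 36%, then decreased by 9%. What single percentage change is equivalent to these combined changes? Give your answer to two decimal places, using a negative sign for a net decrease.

-37.39%

The combined multiplier is 1.075 × 0.64 × 0.91 = 0.62608.
That corresponds to a decrease of 37.39%.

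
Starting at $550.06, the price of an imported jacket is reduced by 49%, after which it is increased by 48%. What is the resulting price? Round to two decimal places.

Apply the 49% decrease: $550.06 × 0.51 = $280.5306.
Apply the 48% increase: $280.5306 × 1.48 = $415.185288 ≈ $415.19.

$415.19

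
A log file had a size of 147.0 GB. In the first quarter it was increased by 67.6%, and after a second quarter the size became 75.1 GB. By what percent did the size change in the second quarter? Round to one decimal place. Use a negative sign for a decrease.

-69.5%

After the first quarter: 147.0 × 1.676 = 246.372.
Second-quarter multiplier: 75.1 ÷ 246.372 ≈ 0.30482.
That is a change of -69.5%.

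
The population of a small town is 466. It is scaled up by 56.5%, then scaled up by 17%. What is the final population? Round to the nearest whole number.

853

56.5% increase: 466 × 1.565 = 729.29.
17% increase: 729.29 × 1.17 = 853.2693 ≈ 853.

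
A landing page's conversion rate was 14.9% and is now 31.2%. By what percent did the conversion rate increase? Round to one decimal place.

The change is 31.2 − 14.9 = 16.3 percentage points.
Relative to the original 14.9%, that is 16.3 ÷ 14.9 ≈ 109.4%.
So the conversion rate rose by 109.4%.

109.4%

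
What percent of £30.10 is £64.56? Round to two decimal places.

214.49%

£64.56 ÷ £30.10 ≈ 214.49%.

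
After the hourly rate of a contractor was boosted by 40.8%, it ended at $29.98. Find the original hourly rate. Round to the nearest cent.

The overall multiplier applied was 1.408.
So the original hourly rate was $29.98 ÷ 1.408 ≈ $21.29.

$21.29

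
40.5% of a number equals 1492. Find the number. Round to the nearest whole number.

3684

1492 ÷ 0.405 ≈ 3684.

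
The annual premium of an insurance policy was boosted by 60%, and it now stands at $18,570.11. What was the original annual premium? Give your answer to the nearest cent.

$11,606.32

The overall multiplier applied was 1.6.
So the original annual premium was $18,570.11 ÷ 1.6 ≈ $11,606.32.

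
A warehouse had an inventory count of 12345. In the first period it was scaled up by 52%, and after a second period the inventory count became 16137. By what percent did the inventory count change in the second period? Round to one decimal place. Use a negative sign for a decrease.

-14.0%

After the first period: 12345 × 1.52 = 18764.4.
Second-period multiplier: 16137 ÷ 18764.4 ≈ 0.85998.
That is a change of -14.0%.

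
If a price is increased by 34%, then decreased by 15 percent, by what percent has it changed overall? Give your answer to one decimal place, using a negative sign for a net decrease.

The combined multiplier is 1.34 × 0.85 = 1.139.
That corresponds to an increase of 13.9%.

13.9%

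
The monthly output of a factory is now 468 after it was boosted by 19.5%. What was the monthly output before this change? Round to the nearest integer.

392

The overall multiplier applied was 1.195.
So the original monthly output was 468 ÷ 1.195 ≈ 392.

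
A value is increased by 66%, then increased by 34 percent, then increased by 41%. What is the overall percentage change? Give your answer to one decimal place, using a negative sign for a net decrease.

213.6%

The combined multiplier is 1.66 × 1.34 × 1.41 = 3.136404.
That corresponds to an increase of 213.6%.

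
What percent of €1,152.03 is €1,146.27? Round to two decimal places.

99.50%

€1,146.27 ÷ €1,152.03 ≈ 99.50%.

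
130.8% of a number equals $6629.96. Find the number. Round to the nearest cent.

$5068.78

$6629.96 ÷ 1.308 ≈ $5068.78.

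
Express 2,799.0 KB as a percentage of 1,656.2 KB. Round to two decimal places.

169.00%

2,799.0 KB ÷ 1,656.2 KB ≈ 169.00%.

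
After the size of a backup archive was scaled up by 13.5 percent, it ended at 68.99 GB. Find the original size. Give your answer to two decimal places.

60.78 GB

The overall multiplier applied was 1.135.
So the original size was 68.99 ÷ 1.135 ≈ 60.78 GB.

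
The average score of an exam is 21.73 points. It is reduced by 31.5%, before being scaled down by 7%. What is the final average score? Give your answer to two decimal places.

13.84 points

Each change multiplies by a factor: 0.685 × 0.93 = 0.63705.
21.73 × 0.63705 = 13.8430965 ≈ 13.84.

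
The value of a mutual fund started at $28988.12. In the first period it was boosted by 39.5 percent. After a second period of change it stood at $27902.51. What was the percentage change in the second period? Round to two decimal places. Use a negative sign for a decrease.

After the first period: $28988.12 × 1.395 = $40438.4274.
Second-period multiplier: $27902.51 ÷ $40438.4274 ≈ 0.69.
That is a change of -31.00%.

-31.00%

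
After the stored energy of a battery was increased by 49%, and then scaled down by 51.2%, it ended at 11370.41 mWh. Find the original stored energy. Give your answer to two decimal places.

15637.60 mWh

The overall multiplier applied was 1.49 × 0.488 = 0.72712.
So the original stored energy was 11370.41 ÷ 0.72712 ≈ 15637.60 mWh.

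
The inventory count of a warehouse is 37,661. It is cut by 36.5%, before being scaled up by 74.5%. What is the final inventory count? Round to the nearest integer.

Each change multiplies by a factor: 0.635 × 1.745 = 1.108075.
37,661 × 1.108075 = 41731.212575 ≈ 41,731.

41,731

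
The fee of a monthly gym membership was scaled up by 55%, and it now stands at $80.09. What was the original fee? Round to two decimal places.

$51.67

The overall multiplier applied was 1.55.
So the original fee was $80.09 ÷ 1.55 ≈ $51.67.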